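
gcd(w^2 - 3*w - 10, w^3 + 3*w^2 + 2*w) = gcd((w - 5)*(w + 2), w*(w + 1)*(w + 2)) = w + 2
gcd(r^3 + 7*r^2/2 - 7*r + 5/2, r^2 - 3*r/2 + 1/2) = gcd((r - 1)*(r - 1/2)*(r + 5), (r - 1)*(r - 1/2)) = r^2 - 3*r/2 + 1/2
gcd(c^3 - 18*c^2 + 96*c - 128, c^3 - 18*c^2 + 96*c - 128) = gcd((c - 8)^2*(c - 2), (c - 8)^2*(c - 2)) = c^3 - 18*c^2 + 96*c - 128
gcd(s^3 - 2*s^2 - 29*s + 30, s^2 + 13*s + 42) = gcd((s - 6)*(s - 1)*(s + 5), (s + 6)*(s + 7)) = 1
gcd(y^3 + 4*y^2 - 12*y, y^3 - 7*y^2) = y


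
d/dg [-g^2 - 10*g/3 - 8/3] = -2*g - 10/3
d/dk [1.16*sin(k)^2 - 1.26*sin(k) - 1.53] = (2.32*sin(k) - 1.26)*cos(k)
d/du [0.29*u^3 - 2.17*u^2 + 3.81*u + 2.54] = 0.87*u^2 - 4.34*u + 3.81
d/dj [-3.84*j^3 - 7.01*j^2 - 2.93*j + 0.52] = -11.52*j^2 - 14.02*j - 2.93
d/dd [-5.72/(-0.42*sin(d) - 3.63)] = -2.4024*cos(d)/(0.42*sin(d) + 3.63)^2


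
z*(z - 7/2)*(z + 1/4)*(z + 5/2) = z^4 - 3*z^3/4 - 9*z^2 - 35*z/16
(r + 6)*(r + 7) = r^2 + 13*r + 42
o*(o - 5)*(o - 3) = o^3 - 8*o^2 + 15*o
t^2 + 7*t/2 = t*(t + 7/2)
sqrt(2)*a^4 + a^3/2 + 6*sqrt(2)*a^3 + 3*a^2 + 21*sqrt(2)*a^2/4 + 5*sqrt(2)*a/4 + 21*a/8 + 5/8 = (a + 1/2)^2*(a + 5)*(sqrt(2)*a + 1/2)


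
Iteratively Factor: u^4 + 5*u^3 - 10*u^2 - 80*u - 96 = (u + 3)*(u^3 + 2*u^2 - 16*u - 32) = (u + 3)*(u + 4)*(u^2 - 2*u - 8) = (u + 2)*(u + 3)*(u + 4)*(u - 4)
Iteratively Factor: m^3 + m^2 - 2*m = (m + 2)*(m^2 - m) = m*(m + 2)*(m - 1)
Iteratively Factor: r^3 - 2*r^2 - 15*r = (r - 5)*(r^2 + 3*r) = (r - 5)*(r + 3)*(r)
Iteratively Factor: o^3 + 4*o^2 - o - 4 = (o + 4)*(o^2 - 1) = (o + 1)*(o + 4)*(o - 1)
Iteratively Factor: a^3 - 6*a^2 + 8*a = (a - 2)*(a^2 - 4*a) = a*(a - 2)*(a - 4)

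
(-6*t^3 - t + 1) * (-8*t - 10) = 48*t^4 + 60*t^3 + 8*t^2 + 2*t - 10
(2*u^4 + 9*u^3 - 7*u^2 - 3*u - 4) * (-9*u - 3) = -18*u^5 - 87*u^4 + 36*u^3 + 48*u^2 + 45*u + 12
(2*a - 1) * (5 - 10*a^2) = -20*a^3 + 10*a^2 + 10*a - 5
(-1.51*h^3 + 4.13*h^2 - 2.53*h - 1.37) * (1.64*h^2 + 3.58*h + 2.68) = -2.4764*h^5 + 1.3674*h^4 + 6.5894*h^3 - 0.235799999999999*h^2 - 11.685*h - 3.6716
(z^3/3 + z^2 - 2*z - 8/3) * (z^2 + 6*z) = z^5/3 + 3*z^4 + 4*z^3 - 44*z^2/3 - 16*z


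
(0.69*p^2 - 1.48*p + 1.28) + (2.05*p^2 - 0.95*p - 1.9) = 2.74*p^2 - 2.43*p - 0.62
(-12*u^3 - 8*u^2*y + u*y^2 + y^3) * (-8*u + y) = 96*u^4 + 52*u^3*y - 16*u^2*y^2 - 7*u*y^3 + y^4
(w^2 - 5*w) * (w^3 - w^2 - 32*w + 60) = w^5 - 6*w^4 - 27*w^3 + 220*w^2 - 300*w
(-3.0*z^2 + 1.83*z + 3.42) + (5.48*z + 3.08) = -3.0*z^2 + 7.31*z + 6.5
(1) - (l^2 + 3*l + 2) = -l^2 - 3*l - 1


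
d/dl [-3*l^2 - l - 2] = -6*l - 1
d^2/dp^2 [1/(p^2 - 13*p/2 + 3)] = 4*(-4*p^2 + 26*p + (4*p - 13)^2 - 12)/(2*p^2 - 13*p + 6)^3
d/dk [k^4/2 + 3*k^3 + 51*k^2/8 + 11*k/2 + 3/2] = 2*k^3 + 9*k^2 + 51*k/4 + 11/2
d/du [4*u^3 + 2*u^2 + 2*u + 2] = 12*u^2 + 4*u + 2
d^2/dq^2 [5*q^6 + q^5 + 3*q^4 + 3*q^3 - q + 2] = 2*q*(75*q^3 + 10*q^2 + 18*q + 9)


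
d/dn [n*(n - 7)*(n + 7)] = 3*n^2 - 49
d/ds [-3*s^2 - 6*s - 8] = -6*s - 6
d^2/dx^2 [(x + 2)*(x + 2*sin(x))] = -2*(x + 2)*sin(x) + 4*cos(x) + 2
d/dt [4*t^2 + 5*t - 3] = 8*t + 5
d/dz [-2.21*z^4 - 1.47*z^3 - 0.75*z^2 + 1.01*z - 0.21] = -8.84*z^3 - 4.41*z^2 - 1.5*z + 1.01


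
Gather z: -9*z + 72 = 72 - 9*z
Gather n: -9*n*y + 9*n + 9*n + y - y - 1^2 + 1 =n*(18 - 9*y)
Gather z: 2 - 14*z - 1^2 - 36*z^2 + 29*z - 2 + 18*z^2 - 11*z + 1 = -18*z^2 + 4*z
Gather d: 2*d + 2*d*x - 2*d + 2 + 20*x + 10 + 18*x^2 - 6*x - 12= 2*d*x + 18*x^2 + 14*x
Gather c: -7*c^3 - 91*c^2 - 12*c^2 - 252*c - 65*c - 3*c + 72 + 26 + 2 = -7*c^3 - 103*c^2 - 320*c + 100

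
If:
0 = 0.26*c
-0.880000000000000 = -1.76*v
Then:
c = 0.00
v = 0.50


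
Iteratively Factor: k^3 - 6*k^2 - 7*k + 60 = (k - 4)*(k^2 - 2*k - 15) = (k - 4)*(k + 3)*(k - 5)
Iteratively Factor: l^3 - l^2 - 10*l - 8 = (l - 4)*(l^2 + 3*l + 2) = (l - 4)*(l + 1)*(l + 2)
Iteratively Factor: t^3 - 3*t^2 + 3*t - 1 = (t - 1)*(t^2 - 2*t + 1) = (t - 1)^2*(t - 1)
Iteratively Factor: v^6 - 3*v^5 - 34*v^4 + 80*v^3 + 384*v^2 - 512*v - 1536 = (v - 4)*(v^5 + v^4 - 30*v^3 - 40*v^2 + 224*v + 384) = (v - 4)^2*(v^4 + 5*v^3 - 10*v^2 - 80*v - 96) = (v - 4)^2*(v + 3)*(v^3 + 2*v^2 - 16*v - 32) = (v - 4)^3*(v + 3)*(v^2 + 6*v + 8) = (v - 4)^3*(v + 3)*(v + 4)*(v + 2)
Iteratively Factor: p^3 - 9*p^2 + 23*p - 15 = (p - 3)*(p^2 - 6*p + 5) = (p - 3)*(p - 1)*(p - 5)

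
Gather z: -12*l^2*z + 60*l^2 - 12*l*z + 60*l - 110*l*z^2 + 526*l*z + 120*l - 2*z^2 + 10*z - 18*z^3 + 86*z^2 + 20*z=60*l^2 + 180*l - 18*z^3 + z^2*(84 - 110*l) + z*(-12*l^2 + 514*l + 30)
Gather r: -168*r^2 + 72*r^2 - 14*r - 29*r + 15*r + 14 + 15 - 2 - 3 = -96*r^2 - 28*r + 24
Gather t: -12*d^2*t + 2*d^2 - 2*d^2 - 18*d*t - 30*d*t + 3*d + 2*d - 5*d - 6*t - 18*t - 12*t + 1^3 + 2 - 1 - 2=t*(-12*d^2 - 48*d - 36)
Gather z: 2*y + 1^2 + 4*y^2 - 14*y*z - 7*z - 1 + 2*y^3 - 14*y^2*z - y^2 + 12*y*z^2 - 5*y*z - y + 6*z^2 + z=2*y^3 + 3*y^2 + y + z^2*(12*y + 6) + z*(-14*y^2 - 19*y - 6)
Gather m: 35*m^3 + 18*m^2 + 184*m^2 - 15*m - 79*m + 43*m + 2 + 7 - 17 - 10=35*m^3 + 202*m^2 - 51*m - 18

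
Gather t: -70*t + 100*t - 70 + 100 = 30*t + 30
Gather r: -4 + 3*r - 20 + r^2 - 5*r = r^2 - 2*r - 24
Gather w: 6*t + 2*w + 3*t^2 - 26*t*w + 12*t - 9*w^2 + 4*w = 3*t^2 + 18*t - 9*w^2 + w*(6 - 26*t)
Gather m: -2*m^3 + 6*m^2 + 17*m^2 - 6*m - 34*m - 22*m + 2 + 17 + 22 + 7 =-2*m^3 + 23*m^2 - 62*m + 48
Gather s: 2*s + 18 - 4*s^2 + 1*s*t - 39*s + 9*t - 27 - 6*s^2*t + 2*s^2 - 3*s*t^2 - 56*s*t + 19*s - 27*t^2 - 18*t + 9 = s^2*(-6*t - 2) + s*(-3*t^2 - 55*t - 18) - 27*t^2 - 9*t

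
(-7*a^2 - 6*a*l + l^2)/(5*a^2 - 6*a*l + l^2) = (-7*a^2 - 6*a*l + l^2)/(5*a^2 - 6*a*l + l^2)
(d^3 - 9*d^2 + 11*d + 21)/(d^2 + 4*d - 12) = (d^3 - 9*d^2 + 11*d + 21)/(d^2 + 4*d - 12)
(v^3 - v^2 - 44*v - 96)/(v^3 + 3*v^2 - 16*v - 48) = (v - 8)/(v - 4)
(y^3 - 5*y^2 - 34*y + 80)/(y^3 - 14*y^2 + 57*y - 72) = (y^2 + 3*y - 10)/(y^2 - 6*y + 9)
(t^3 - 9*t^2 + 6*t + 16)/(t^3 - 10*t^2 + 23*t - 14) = (t^2 - 7*t - 8)/(t^2 - 8*t + 7)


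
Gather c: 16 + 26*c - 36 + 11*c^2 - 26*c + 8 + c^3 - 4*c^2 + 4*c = c^3 + 7*c^2 + 4*c - 12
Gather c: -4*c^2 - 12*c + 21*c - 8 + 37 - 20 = -4*c^2 + 9*c + 9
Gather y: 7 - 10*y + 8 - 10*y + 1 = 16 - 20*y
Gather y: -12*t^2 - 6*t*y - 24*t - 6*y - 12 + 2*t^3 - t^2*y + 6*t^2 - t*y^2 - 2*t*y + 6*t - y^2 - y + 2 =2*t^3 - 6*t^2 - 18*t + y^2*(-t - 1) + y*(-t^2 - 8*t - 7) - 10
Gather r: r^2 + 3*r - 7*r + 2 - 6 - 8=r^2 - 4*r - 12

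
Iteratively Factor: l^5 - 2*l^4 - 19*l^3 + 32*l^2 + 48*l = (l + 1)*(l^4 - 3*l^3 - 16*l^2 + 48*l) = (l + 1)*(l + 4)*(l^3 - 7*l^2 + 12*l) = (l - 4)*(l + 1)*(l + 4)*(l^2 - 3*l) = l*(l - 4)*(l + 1)*(l + 4)*(l - 3)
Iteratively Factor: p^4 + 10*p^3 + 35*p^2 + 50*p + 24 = (p + 3)*(p^3 + 7*p^2 + 14*p + 8) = (p + 2)*(p + 3)*(p^2 + 5*p + 4) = (p + 2)*(p + 3)*(p + 4)*(p + 1)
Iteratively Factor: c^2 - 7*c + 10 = (c - 2)*(c - 5)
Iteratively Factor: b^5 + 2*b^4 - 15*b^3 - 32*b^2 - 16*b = (b + 1)*(b^4 + b^3 - 16*b^2 - 16*b) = (b + 1)^2*(b^3 - 16*b) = (b + 1)^2*(b + 4)*(b^2 - 4*b) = b*(b + 1)^2*(b + 4)*(b - 4)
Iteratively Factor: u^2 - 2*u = (u)*(u - 2)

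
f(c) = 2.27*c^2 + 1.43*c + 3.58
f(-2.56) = 14.80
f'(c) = 4.54*c + 1.43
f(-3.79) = 30.77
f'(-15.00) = -66.67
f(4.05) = 46.61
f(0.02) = 3.61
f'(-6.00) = -25.81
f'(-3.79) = -15.78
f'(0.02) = 1.52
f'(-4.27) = -17.96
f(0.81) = 6.23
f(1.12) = 8.03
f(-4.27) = 38.86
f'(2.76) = 13.96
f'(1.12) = 6.51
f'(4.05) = 19.82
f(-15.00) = 492.88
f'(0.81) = 5.11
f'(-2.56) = -10.19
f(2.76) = 24.82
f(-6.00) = 76.72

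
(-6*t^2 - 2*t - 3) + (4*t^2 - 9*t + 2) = -2*t^2 - 11*t - 1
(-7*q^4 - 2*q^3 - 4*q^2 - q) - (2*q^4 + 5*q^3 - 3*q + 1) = -9*q^4 - 7*q^3 - 4*q^2 + 2*q - 1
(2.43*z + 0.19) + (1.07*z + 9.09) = 3.5*z + 9.28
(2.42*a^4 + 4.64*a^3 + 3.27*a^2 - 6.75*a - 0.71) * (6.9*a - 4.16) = 16.698*a^5 + 21.9488*a^4 + 3.2606*a^3 - 60.1782*a^2 + 23.181*a + 2.9536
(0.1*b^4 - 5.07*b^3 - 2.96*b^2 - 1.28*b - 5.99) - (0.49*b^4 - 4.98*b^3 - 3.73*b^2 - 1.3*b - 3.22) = -0.39*b^4 - 0.0899999999999999*b^3 + 0.77*b^2 + 0.02*b - 2.77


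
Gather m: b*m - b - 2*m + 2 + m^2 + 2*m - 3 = b*m - b + m^2 - 1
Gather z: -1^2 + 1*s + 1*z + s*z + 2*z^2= s + 2*z^2 + z*(s + 1) - 1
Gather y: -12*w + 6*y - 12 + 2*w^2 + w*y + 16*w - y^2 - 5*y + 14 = 2*w^2 + 4*w - y^2 + y*(w + 1) + 2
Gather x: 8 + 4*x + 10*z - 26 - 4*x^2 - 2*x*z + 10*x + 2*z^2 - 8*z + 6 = -4*x^2 + x*(14 - 2*z) + 2*z^2 + 2*z - 12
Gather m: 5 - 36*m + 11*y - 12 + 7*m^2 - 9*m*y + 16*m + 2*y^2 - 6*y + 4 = 7*m^2 + m*(-9*y - 20) + 2*y^2 + 5*y - 3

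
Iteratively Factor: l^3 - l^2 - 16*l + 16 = (l - 1)*(l^2 - 16) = (l - 1)*(l + 4)*(l - 4)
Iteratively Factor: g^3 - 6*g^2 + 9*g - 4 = (g - 4)*(g^2 - 2*g + 1) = (g - 4)*(g - 1)*(g - 1)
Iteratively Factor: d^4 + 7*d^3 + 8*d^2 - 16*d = (d - 1)*(d^3 + 8*d^2 + 16*d) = (d - 1)*(d + 4)*(d^2 + 4*d) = (d - 1)*(d + 4)^2*(d)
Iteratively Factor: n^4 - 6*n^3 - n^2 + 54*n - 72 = (n + 3)*(n^3 - 9*n^2 + 26*n - 24) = (n - 3)*(n + 3)*(n^2 - 6*n + 8) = (n - 3)*(n - 2)*(n + 3)*(n - 4)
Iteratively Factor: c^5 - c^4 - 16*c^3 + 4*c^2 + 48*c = (c + 2)*(c^4 - 3*c^3 - 10*c^2 + 24*c) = (c + 2)*(c + 3)*(c^3 - 6*c^2 + 8*c) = c*(c + 2)*(c + 3)*(c^2 - 6*c + 8) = c*(c - 4)*(c + 2)*(c + 3)*(c - 2)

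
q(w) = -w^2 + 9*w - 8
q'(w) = 9 - 2*w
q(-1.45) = -23.15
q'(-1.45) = 11.90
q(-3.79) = -56.47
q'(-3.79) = 16.58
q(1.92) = 5.59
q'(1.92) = 5.16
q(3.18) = 10.51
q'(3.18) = 2.64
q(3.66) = 11.54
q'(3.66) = 1.68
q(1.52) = 3.37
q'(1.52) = 5.96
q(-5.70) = -91.79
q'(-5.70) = 20.40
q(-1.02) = -18.22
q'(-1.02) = 11.04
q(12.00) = -44.00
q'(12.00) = -15.00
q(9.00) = -8.00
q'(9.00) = -9.00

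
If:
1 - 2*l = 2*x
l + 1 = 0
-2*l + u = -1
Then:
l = -1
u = -3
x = 3/2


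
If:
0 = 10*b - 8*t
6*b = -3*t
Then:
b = 0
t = 0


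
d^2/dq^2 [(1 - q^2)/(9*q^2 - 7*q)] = 2*(-63*q^3 + 243*q^2 - 189*q + 49)/(q^3*(729*q^3 - 1701*q^2 + 1323*q - 343))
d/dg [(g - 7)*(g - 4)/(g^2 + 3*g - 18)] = 2*(7*g^2 - 46*g + 57)/(g^4 + 6*g^3 - 27*g^2 - 108*g + 324)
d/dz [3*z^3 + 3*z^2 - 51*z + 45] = 9*z^2 + 6*z - 51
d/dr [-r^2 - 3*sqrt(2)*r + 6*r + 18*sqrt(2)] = -2*r - 3*sqrt(2) + 6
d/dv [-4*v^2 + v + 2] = 1 - 8*v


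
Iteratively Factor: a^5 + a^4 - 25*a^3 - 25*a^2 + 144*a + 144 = (a + 3)*(a^4 - 2*a^3 - 19*a^2 + 32*a + 48) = (a + 1)*(a + 3)*(a^3 - 3*a^2 - 16*a + 48) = (a - 4)*(a + 1)*(a + 3)*(a^2 + a - 12) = (a - 4)*(a - 3)*(a + 1)*(a + 3)*(a + 4)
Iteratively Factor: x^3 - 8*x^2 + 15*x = (x - 5)*(x^2 - 3*x) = x*(x - 5)*(x - 3)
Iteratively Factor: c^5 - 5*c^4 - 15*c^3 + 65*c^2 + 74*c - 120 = (c + 3)*(c^4 - 8*c^3 + 9*c^2 + 38*c - 40) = (c + 2)*(c + 3)*(c^3 - 10*c^2 + 29*c - 20) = (c - 1)*(c + 2)*(c + 3)*(c^2 - 9*c + 20) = (c - 4)*(c - 1)*(c + 2)*(c + 3)*(c - 5)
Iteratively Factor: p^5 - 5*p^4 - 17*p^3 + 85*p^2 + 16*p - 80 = (p - 1)*(p^4 - 4*p^3 - 21*p^2 + 64*p + 80) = (p - 1)*(p + 4)*(p^3 - 8*p^2 + 11*p + 20) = (p - 5)*(p - 1)*(p + 4)*(p^2 - 3*p - 4) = (p - 5)*(p - 1)*(p + 1)*(p + 4)*(p - 4)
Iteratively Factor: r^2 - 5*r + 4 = (r - 1)*(r - 4)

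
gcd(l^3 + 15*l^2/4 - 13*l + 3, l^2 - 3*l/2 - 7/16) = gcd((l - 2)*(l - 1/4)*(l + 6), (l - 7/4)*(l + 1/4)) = 1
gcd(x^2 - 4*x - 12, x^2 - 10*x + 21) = 1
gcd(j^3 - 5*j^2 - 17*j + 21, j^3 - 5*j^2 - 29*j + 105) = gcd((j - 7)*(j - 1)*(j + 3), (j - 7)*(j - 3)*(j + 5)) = j - 7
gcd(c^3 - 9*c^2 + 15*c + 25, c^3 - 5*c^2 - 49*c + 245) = c - 5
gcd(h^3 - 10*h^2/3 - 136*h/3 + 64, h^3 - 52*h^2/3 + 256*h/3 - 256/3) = h^2 - 28*h/3 + 32/3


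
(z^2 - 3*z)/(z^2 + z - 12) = z/(z + 4)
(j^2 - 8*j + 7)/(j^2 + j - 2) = (j - 7)/(j + 2)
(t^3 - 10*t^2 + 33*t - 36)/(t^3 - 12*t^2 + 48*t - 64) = (t^2 - 6*t + 9)/(t^2 - 8*t + 16)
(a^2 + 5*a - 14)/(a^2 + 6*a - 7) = (a - 2)/(a - 1)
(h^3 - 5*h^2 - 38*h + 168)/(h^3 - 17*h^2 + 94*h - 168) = (h + 6)/(h - 6)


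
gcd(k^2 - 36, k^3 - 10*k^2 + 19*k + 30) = k - 6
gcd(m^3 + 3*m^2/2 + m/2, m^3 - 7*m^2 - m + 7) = m + 1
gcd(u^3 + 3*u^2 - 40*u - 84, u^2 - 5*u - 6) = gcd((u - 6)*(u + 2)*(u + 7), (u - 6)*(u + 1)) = u - 6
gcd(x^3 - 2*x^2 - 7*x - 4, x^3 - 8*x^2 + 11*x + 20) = x^2 - 3*x - 4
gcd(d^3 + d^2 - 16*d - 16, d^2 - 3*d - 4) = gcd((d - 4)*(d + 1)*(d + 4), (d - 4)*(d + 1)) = d^2 - 3*d - 4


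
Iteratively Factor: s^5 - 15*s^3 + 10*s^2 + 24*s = (s + 1)*(s^4 - s^3 - 14*s^2 + 24*s) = (s - 2)*(s + 1)*(s^3 + s^2 - 12*s) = s*(s - 2)*(s + 1)*(s^2 + s - 12) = s*(s - 3)*(s - 2)*(s + 1)*(s + 4)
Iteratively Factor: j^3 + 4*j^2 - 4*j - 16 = (j + 2)*(j^2 + 2*j - 8) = (j + 2)*(j + 4)*(j - 2)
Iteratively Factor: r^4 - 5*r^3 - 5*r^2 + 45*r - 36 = (r - 3)*(r^3 - 2*r^2 - 11*r + 12) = (r - 3)*(r + 3)*(r^2 - 5*r + 4) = (r - 4)*(r - 3)*(r + 3)*(r - 1)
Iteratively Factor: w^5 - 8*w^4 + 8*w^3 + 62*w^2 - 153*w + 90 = (w - 5)*(w^4 - 3*w^3 - 7*w^2 + 27*w - 18) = (w - 5)*(w - 3)*(w^3 - 7*w + 6) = (w - 5)*(w - 3)*(w - 1)*(w^2 + w - 6) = (w - 5)*(w - 3)*(w - 2)*(w - 1)*(w + 3)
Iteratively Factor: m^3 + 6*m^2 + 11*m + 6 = (m + 3)*(m^2 + 3*m + 2) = (m + 1)*(m + 3)*(m + 2)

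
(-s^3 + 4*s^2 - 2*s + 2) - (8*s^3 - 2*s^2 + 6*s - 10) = -9*s^3 + 6*s^2 - 8*s + 12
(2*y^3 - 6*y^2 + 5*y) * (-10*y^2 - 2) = -20*y^5 + 60*y^4 - 54*y^3 + 12*y^2 - 10*y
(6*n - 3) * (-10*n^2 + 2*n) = -60*n^3 + 42*n^2 - 6*n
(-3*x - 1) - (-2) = 1 - 3*x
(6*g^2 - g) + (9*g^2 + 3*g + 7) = 15*g^2 + 2*g + 7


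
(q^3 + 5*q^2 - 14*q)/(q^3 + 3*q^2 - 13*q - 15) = q*(q^2 + 5*q - 14)/(q^3 + 3*q^2 - 13*q - 15)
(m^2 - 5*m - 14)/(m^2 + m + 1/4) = 4*(m^2 - 5*m - 14)/(4*m^2 + 4*m + 1)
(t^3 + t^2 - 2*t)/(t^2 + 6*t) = (t^2 + t - 2)/(t + 6)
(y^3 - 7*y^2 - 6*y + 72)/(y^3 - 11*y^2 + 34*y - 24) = (y + 3)/(y - 1)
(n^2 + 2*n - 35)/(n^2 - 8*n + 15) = (n + 7)/(n - 3)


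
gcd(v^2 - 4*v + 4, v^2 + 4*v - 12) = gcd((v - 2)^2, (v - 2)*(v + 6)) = v - 2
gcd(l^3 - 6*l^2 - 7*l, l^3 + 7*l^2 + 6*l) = l^2 + l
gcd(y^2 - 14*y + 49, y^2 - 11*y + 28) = y - 7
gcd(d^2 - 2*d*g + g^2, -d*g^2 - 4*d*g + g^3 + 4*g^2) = d - g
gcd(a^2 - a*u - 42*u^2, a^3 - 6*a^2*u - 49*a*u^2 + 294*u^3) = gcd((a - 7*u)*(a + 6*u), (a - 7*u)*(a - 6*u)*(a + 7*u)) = -a + 7*u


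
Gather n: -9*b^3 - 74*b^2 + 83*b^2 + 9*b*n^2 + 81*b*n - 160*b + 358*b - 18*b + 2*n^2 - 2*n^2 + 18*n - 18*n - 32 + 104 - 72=-9*b^3 + 9*b^2 + 9*b*n^2 + 81*b*n + 180*b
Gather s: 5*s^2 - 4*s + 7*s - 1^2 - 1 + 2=5*s^2 + 3*s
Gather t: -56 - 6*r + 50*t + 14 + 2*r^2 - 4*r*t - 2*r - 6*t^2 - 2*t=2*r^2 - 8*r - 6*t^2 + t*(48 - 4*r) - 42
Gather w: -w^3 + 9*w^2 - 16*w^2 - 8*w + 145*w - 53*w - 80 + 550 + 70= -w^3 - 7*w^2 + 84*w + 540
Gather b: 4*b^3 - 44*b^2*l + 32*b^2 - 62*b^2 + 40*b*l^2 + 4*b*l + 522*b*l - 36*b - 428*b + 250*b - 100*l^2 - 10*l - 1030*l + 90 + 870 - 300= 4*b^3 + b^2*(-44*l - 30) + b*(40*l^2 + 526*l - 214) - 100*l^2 - 1040*l + 660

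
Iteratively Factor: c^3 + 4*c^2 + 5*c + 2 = (c + 1)*(c^2 + 3*c + 2) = (c + 1)^2*(c + 2)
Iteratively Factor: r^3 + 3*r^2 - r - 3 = (r - 1)*(r^2 + 4*r + 3) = (r - 1)*(r + 1)*(r + 3)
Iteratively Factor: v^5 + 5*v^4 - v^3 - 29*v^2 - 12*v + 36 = (v + 2)*(v^4 + 3*v^3 - 7*v^2 - 15*v + 18) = (v + 2)*(v + 3)*(v^3 - 7*v + 6) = (v - 2)*(v + 2)*(v + 3)*(v^2 + 2*v - 3) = (v - 2)*(v - 1)*(v + 2)*(v + 3)*(v + 3)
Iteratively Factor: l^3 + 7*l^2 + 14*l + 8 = (l + 1)*(l^2 + 6*l + 8) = (l + 1)*(l + 4)*(l + 2)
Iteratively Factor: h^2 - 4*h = (h - 4)*(h)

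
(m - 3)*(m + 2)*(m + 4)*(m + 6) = m^4 + 9*m^3 + 8*m^2 - 84*m - 144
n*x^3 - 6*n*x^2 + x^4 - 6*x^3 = x^2*(n + x)*(x - 6)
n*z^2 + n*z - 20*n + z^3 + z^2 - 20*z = (n + z)*(z - 4)*(z + 5)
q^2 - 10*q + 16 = (q - 8)*(q - 2)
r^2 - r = r*(r - 1)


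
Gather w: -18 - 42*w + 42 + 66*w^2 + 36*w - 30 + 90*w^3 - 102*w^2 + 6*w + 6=90*w^3 - 36*w^2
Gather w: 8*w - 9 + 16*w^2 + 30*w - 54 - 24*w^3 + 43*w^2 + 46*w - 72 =-24*w^3 + 59*w^2 + 84*w - 135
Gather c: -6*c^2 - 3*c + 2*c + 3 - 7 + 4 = -6*c^2 - c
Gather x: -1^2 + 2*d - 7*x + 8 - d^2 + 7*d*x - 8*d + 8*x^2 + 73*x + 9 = -d^2 - 6*d + 8*x^2 + x*(7*d + 66) + 16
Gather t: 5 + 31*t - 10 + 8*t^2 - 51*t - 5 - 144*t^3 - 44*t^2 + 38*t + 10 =-144*t^3 - 36*t^2 + 18*t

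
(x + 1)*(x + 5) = x^2 + 6*x + 5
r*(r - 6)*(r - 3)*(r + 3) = r^4 - 6*r^3 - 9*r^2 + 54*r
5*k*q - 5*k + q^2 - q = (5*k + q)*(q - 1)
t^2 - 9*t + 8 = (t - 8)*(t - 1)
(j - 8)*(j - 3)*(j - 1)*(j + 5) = j^4 - 7*j^3 - 25*j^2 + 151*j - 120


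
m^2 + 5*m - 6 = (m - 1)*(m + 6)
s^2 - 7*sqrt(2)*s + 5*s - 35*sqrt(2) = (s + 5)*(s - 7*sqrt(2))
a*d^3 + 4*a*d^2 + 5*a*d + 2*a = (d + 1)*(d + 2)*(a*d + a)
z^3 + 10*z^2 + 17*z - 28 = (z - 1)*(z + 4)*(z + 7)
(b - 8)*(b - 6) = b^2 - 14*b + 48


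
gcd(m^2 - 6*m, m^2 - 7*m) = m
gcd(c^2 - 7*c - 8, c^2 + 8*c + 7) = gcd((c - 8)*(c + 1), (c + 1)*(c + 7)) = c + 1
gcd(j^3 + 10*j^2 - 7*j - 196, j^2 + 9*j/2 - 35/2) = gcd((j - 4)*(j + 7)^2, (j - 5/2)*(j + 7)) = j + 7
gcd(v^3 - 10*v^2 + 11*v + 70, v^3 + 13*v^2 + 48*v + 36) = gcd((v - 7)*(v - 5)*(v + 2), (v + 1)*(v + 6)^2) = 1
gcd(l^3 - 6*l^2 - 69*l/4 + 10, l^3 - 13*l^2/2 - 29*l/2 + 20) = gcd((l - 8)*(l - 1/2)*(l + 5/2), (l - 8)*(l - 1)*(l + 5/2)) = l^2 - 11*l/2 - 20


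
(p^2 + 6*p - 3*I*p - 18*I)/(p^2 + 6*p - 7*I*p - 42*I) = (p - 3*I)/(p - 7*I)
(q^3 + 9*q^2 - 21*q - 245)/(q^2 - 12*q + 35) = (q^2 + 14*q + 49)/(q - 7)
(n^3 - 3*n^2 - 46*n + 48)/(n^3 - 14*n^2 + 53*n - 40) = (n + 6)/(n - 5)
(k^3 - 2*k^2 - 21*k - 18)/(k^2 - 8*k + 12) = (k^2 + 4*k + 3)/(k - 2)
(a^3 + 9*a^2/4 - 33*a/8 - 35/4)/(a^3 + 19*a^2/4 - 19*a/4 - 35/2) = (a + 5/2)/(a + 5)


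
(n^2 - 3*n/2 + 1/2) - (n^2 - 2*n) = n/2 + 1/2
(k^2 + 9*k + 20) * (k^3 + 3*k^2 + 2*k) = k^5 + 12*k^4 + 49*k^3 + 78*k^2 + 40*k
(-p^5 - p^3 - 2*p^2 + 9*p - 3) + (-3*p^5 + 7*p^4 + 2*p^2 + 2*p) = -4*p^5 + 7*p^4 - p^3 + 11*p - 3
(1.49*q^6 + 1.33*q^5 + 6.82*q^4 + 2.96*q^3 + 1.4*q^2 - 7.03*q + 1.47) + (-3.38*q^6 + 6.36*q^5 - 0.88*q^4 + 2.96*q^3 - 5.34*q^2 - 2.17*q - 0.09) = -1.89*q^6 + 7.69*q^5 + 5.94*q^4 + 5.92*q^3 - 3.94*q^2 - 9.2*q + 1.38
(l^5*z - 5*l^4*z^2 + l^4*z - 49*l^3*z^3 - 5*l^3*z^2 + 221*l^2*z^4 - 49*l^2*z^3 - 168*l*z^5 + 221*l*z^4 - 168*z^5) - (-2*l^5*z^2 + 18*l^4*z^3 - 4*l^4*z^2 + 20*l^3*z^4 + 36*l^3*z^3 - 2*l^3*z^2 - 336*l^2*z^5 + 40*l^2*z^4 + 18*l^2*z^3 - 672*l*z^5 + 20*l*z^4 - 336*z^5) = 2*l^5*z^2 + l^5*z - 18*l^4*z^3 - l^4*z^2 + l^4*z - 20*l^3*z^4 - 85*l^3*z^3 - 3*l^3*z^2 + 336*l^2*z^5 + 181*l^2*z^4 - 67*l^2*z^3 + 504*l*z^5 + 201*l*z^4 + 168*z^5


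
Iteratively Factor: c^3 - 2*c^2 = (c)*(c^2 - 2*c) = c*(c - 2)*(c)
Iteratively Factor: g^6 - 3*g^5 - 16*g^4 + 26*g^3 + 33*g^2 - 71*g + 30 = (g - 1)*(g^5 - 2*g^4 - 18*g^3 + 8*g^2 + 41*g - 30) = (g - 5)*(g - 1)*(g^4 + 3*g^3 - 3*g^2 - 7*g + 6) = (g - 5)*(g - 1)^2*(g^3 + 4*g^2 + g - 6) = (g - 5)*(g - 1)^2*(g + 2)*(g^2 + 2*g - 3) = (g - 5)*(g - 1)^2*(g + 2)*(g + 3)*(g - 1)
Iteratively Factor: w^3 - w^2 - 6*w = (w - 3)*(w^2 + 2*w) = w*(w - 3)*(w + 2)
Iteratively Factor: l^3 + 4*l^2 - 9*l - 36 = (l + 3)*(l^2 + l - 12) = (l + 3)*(l + 4)*(l - 3)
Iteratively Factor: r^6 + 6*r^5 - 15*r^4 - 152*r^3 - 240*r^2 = (r + 3)*(r^5 + 3*r^4 - 24*r^3 - 80*r^2) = r*(r + 3)*(r^4 + 3*r^3 - 24*r^2 - 80*r) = r*(r + 3)*(r + 4)*(r^3 - r^2 - 20*r) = r*(r - 5)*(r + 3)*(r + 4)*(r^2 + 4*r) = r*(r - 5)*(r + 3)*(r + 4)^2*(r)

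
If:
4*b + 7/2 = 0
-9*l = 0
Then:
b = -7/8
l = 0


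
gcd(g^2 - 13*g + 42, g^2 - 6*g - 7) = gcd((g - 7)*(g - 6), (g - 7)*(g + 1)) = g - 7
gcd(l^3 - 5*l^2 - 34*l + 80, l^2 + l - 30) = 1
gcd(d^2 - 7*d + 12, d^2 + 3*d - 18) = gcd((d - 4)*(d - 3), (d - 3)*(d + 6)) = d - 3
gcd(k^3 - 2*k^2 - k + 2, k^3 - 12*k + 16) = k - 2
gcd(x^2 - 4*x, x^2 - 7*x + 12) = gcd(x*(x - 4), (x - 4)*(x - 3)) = x - 4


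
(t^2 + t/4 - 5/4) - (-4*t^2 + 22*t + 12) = 5*t^2 - 87*t/4 - 53/4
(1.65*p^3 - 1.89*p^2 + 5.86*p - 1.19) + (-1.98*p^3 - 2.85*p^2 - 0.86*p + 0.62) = -0.33*p^3 - 4.74*p^2 + 5.0*p - 0.57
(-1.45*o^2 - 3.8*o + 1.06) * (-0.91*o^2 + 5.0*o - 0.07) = 1.3195*o^4 - 3.792*o^3 - 19.8631*o^2 + 5.566*o - 0.0742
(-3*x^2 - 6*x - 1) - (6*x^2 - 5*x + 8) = -9*x^2 - x - 9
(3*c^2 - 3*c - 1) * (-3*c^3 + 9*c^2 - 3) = -9*c^5 + 36*c^4 - 24*c^3 - 18*c^2 + 9*c + 3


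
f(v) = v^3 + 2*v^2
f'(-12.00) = 384.00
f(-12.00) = -1440.00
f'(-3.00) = 15.00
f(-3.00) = -9.00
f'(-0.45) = -1.19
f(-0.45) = 0.31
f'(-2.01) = 4.08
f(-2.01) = -0.04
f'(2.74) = 33.48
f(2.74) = 35.59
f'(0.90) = 6.03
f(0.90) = 2.35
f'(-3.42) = 21.41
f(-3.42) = -16.61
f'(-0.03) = -0.12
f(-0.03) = 0.00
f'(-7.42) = 135.49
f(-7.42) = -298.41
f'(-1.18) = -0.54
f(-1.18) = 1.14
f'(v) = 3*v^2 + 4*v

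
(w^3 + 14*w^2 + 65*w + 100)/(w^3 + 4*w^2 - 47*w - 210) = (w^2 + 9*w + 20)/(w^2 - w - 42)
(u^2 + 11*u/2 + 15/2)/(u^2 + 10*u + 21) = (u + 5/2)/(u + 7)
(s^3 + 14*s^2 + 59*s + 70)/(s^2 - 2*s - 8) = (s^2 + 12*s + 35)/(s - 4)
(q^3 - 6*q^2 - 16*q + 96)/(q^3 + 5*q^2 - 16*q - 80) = (q - 6)/(q + 5)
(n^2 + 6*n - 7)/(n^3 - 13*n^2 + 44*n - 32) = (n + 7)/(n^2 - 12*n + 32)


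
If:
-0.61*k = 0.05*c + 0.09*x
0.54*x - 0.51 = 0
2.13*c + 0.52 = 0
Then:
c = -0.24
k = -0.12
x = 0.94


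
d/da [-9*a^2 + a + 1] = 1 - 18*a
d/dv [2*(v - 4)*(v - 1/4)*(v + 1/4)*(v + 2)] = 8*v^3 - 12*v^2 - 129*v/4 + 1/4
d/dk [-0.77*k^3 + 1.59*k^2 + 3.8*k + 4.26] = -2.31*k^2 + 3.18*k + 3.8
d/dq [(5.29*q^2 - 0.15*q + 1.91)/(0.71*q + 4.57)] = (3.7559*q^2 + 48.3506*q - 2.0416)/(0.5041*q^2 + 6.4894*q + 20.8849)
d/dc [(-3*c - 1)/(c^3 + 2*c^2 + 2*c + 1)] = (6*c^3 + 9*c^2 + 4*c - 1)/(c^6 + 4*c^5 + 8*c^4 + 10*c^3 + 8*c^2 + 4*c + 1)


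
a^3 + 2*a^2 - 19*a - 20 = (a - 4)*(a + 1)*(a + 5)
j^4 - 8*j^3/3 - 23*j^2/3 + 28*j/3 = j*(j - 4)*(j - 1)*(j + 7/3)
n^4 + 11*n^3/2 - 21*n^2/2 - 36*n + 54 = (n - 2)*(n - 3/2)*(n + 3)*(n + 6)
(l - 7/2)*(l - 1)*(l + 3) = l^3 - 3*l^2/2 - 10*l + 21/2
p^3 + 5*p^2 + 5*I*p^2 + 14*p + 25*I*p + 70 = (p + 5)*(p - 2*I)*(p + 7*I)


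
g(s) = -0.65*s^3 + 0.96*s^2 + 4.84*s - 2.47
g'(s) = -1.95*s^2 + 1.92*s + 4.84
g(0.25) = -1.21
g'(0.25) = 5.20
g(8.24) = -261.07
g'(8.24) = -111.74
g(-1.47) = -5.45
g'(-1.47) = -2.20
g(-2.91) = 7.59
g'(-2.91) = -17.26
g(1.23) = 3.73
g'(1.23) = 4.25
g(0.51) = 0.16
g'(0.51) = 5.31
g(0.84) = 1.89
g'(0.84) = 5.08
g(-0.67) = -5.09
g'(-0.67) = 2.68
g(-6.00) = 143.45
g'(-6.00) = -76.88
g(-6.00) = 143.45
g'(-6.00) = -76.88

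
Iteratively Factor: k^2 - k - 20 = (k - 5)*(k + 4)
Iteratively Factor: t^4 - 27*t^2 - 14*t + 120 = (t + 4)*(t^3 - 4*t^2 - 11*t + 30) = (t + 3)*(t + 4)*(t^2 - 7*t + 10) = (t - 2)*(t + 3)*(t + 4)*(t - 5)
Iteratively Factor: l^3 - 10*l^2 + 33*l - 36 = (l - 4)*(l^2 - 6*l + 9) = (l - 4)*(l - 3)*(l - 3)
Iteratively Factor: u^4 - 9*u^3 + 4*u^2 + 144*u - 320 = (u - 4)*(u^3 - 5*u^2 - 16*u + 80) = (u - 4)*(u + 4)*(u^2 - 9*u + 20) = (u - 4)^2*(u + 4)*(u - 5)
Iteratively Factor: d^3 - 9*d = (d - 3)*(d^2 + 3*d) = d*(d - 3)*(d + 3)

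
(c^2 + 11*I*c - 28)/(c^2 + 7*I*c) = (c + 4*I)/c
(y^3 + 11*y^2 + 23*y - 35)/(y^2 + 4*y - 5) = y + 7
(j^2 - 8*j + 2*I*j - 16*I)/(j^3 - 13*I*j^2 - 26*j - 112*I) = (j - 8)/(j^2 - 15*I*j - 56)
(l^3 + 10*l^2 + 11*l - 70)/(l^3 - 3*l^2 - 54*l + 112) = (l + 5)/(l - 8)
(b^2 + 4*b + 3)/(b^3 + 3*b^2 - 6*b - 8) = (b + 3)/(b^2 + 2*b - 8)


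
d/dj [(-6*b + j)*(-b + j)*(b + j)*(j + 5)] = 6*b^3 - 2*b^2*j - 5*b^2 - 18*b*j^2 - 60*b*j + 4*j^3 + 15*j^2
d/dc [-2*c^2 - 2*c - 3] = -4*c - 2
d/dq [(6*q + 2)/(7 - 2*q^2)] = 2*(6*q^2 + 4*q + 21)/(4*q^4 - 28*q^2 + 49)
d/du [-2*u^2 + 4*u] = 4 - 4*u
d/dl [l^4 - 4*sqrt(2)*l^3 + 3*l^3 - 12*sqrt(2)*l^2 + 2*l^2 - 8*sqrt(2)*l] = 4*l^3 - 12*sqrt(2)*l^2 + 9*l^2 - 24*sqrt(2)*l + 4*l - 8*sqrt(2)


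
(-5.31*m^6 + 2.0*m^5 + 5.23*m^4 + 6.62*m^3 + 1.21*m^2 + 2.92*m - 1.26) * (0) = 0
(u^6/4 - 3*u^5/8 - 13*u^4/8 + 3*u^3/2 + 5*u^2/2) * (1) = u^6/4 - 3*u^5/8 - 13*u^4/8 + 3*u^3/2 + 5*u^2/2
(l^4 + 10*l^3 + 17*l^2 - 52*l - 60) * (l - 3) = l^5 + 7*l^4 - 13*l^3 - 103*l^2 + 96*l + 180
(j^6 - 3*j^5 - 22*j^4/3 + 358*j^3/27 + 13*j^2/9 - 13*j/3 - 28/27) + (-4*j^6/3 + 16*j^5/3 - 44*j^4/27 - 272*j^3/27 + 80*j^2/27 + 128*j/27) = -j^6/3 + 7*j^5/3 - 242*j^4/27 + 86*j^3/27 + 119*j^2/27 + 11*j/27 - 28/27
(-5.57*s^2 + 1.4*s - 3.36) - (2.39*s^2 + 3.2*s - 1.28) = -7.96*s^2 - 1.8*s - 2.08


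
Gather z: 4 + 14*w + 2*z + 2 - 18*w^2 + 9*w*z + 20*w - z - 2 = -18*w^2 + 34*w + z*(9*w + 1) + 4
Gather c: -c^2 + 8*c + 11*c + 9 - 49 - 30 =-c^2 + 19*c - 70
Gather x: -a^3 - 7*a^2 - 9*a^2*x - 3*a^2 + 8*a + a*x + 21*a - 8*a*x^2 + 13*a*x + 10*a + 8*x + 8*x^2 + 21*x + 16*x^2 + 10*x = -a^3 - 10*a^2 + 39*a + x^2*(24 - 8*a) + x*(-9*a^2 + 14*a + 39)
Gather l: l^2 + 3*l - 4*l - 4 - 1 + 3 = l^2 - l - 2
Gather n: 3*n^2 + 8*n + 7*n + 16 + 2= 3*n^2 + 15*n + 18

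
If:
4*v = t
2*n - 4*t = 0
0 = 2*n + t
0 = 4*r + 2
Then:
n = 0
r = -1/2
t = 0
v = 0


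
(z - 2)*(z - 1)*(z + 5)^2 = z^4 + 7*z^3 - 3*z^2 - 55*z + 50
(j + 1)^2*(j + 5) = j^3 + 7*j^2 + 11*j + 5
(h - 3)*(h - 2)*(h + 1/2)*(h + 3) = h^4 - 3*h^3/2 - 10*h^2 + 27*h/2 + 9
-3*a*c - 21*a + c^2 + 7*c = (-3*a + c)*(c + 7)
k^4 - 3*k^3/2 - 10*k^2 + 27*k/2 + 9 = (k - 3)*(k - 2)*(k + 1/2)*(k + 3)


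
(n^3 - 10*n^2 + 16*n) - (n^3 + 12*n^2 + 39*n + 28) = -22*n^2 - 23*n - 28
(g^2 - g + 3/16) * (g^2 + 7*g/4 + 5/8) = g^4 + 3*g^3/4 - 15*g^2/16 - 19*g/64 + 15/128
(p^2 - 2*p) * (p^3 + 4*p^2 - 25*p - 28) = p^5 + 2*p^4 - 33*p^3 + 22*p^2 + 56*p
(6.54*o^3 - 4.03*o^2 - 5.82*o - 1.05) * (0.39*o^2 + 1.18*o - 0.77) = 2.5506*o^5 + 6.1455*o^4 - 12.061*o^3 - 4.174*o^2 + 3.2424*o + 0.8085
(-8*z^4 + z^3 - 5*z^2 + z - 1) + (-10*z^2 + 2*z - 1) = -8*z^4 + z^3 - 15*z^2 + 3*z - 2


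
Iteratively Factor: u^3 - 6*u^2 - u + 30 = (u - 5)*(u^2 - u - 6) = (u - 5)*(u - 3)*(u + 2)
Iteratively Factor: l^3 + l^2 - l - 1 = (l - 1)*(l^2 + 2*l + 1) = (l - 1)*(l + 1)*(l + 1)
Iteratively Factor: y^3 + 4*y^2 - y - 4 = (y + 1)*(y^2 + 3*y - 4) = (y + 1)*(y + 4)*(y - 1)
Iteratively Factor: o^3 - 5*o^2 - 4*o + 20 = (o - 5)*(o^2 - 4) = (o - 5)*(o + 2)*(o - 2)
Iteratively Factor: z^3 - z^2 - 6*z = (z + 2)*(z^2 - 3*z) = (z - 3)*(z + 2)*(z)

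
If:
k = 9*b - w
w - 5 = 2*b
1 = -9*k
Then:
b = 44/63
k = -1/9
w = 403/63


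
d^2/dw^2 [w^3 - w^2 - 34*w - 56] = 6*w - 2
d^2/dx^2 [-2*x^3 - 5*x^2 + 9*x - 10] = -12*x - 10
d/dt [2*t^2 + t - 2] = 4*t + 1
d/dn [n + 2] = 1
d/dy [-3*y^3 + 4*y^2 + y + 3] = -9*y^2 + 8*y + 1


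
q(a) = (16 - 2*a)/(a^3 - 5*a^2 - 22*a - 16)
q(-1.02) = 102.04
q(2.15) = -0.15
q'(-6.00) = -0.04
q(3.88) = -0.07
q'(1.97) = 0.10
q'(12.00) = 0.00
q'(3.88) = 0.03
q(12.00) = -0.01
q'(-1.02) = 4997.92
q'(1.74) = 0.12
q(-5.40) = -0.13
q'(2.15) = 0.09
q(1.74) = -0.20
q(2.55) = -0.12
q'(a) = (16 - 2*a)*(-3*a^2 + 10*a + 22)/(a^3 - 5*a^2 - 22*a - 16)^2 - 2/(a^3 - 5*a^2 - 22*a - 16) = 2*(2*a + 3)/(a^4 + 6*a^3 + 13*a^2 + 12*a + 4)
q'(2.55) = 0.06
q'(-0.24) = 2.82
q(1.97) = -0.17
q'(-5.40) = -0.07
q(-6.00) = -0.10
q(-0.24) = -1.50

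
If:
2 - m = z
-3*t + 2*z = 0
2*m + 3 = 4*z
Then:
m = 5/6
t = 7/9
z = 7/6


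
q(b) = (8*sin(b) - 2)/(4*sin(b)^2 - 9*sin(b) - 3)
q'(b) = (-8*sin(b)*cos(b) + 9*cos(b))*(8*sin(b) - 2)/(4*sin(b)^2 - 9*sin(b) - 3)^2 + 8*cos(b)/(4*sin(b)^2 - 9*sin(b) - 3)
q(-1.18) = -1.08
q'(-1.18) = -0.42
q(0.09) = 0.34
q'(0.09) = -2.85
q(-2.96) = 2.77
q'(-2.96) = 29.19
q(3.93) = -1.42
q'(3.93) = 1.68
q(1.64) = -0.75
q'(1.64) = 0.06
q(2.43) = -0.45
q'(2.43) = 0.67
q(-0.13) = 1.72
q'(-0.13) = -14.18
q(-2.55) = -1.98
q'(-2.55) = 4.75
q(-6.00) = -0.05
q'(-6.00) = -1.42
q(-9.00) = -3.82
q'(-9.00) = 25.54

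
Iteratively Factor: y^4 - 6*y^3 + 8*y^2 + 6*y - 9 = (y - 1)*(y^3 - 5*y^2 + 3*y + 9) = (y - 3)*(y - 1)*(y^2 - 2*y - 3) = (y - 3)^2*(y - 1)*(y + 1)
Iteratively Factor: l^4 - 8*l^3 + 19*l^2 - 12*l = (l - 1)*(l^3 - 7*l^2 + 12*l) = (l - 3)*(l - 1)*(l^2 - 4*l) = l*(l - 3)*(l - 1)*(l - 4)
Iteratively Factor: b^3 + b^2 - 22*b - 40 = (b + 2)*(b^2 - b - 20) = (b + 2)*(b + 4)*(b - 5)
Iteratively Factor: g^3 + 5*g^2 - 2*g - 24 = (g + 3)*(g^2 + 2*g - 8) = (g - 2)*(g + 3)*(g + 4)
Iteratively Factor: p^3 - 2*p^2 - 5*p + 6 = (p + 2)*(p^2 - 4*p + 3) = (p - 3)*(p + 2)*(p - 1)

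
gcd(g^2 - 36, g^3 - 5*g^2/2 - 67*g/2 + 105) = g + 6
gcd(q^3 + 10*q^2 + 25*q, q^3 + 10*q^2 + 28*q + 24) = 1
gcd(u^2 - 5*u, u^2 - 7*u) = u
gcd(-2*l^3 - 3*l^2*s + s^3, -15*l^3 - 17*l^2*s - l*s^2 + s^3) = l + s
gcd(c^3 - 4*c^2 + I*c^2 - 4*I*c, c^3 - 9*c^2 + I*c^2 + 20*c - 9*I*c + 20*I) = c^2 + c*(-4 + I) - 4*I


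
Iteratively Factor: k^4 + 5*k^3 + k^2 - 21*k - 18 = (k - 2)*(k^3 + 7*k^2 + 15*k + 9) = (k - 2)*(k + 1)*(k^2 + 6*k + 9) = (k - 2)*(k + 1)*(k + 3)*(k + 3)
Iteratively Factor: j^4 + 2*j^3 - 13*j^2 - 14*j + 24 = (j - 3)*(j^3 + 5*j^2 + 2*j - 8) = (j - 3)*(j + 2)*(j^2 + 3*j - 4) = (j - 3)*(j - 1)*(j + 2)*(j + 4)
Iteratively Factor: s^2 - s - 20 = (s + 4)*(s - 5)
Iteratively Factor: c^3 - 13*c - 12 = (c + 3)*(c^2 - 3*c - 4) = (c + 1)*(c + 3)*(c - 4)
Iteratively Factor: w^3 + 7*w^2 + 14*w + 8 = (w + 2)*(w^2 + 5*w + 4) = (w + 2)*(w + 4)*(w + 1)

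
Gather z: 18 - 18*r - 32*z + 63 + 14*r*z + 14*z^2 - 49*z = -18*r + 14*z^2 + z*(14*r - 81) + 81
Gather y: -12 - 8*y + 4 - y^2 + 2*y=-y^2 - 6*y - 8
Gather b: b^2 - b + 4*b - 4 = b^2 + 3*b - 4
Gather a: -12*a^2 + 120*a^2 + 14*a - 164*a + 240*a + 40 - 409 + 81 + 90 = 108*a^2 + 90*a - 198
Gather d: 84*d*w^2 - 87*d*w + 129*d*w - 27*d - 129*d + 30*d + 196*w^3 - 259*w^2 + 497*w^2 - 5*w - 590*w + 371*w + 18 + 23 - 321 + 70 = d*(84*w^2 + 42*w - 126) + 196*w^3 + 238*w^2 - 224*w - 210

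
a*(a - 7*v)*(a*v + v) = a^3*v - 7*a^2*v^2 + a^2*v - 7*a*v^2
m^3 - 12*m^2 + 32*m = m*(m - 8)*(m - 4)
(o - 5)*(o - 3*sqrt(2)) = o^2 - 5*o - 3*sqrt(2)*o + 15*sqrt(2)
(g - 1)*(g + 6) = g^2 + 5*g - 6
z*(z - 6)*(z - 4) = z^3 - 10*z^2 + 24*z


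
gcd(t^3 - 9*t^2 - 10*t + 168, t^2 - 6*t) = t - 6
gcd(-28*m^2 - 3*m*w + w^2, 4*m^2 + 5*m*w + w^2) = 4*m + w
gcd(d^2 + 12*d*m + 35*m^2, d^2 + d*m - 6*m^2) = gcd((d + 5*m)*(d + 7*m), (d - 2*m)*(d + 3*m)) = 1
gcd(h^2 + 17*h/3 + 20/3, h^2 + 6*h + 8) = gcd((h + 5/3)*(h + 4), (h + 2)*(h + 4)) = h + 4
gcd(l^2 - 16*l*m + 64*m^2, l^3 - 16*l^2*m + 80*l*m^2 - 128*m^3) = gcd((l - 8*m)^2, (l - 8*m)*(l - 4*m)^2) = l - 8*m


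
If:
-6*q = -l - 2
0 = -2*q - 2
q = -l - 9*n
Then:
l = -8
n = 1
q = -1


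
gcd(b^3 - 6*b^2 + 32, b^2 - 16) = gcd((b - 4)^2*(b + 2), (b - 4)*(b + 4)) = b - 4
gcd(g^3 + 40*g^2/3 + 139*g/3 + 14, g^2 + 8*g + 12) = g + 6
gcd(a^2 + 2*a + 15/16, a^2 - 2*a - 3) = 1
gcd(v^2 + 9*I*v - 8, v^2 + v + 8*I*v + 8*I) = v + 8*I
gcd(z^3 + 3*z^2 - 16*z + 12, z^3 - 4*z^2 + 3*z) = z - 1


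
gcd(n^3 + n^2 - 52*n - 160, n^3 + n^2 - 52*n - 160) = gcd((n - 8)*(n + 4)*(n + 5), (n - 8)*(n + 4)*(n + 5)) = n^3 + n^2 - 52*n - 160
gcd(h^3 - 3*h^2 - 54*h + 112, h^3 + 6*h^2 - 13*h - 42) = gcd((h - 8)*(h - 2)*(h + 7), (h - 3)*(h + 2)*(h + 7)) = h + 7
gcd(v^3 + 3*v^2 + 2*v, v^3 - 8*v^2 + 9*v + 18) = v + 1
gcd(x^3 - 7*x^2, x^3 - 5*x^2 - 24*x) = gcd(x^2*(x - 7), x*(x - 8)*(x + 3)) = x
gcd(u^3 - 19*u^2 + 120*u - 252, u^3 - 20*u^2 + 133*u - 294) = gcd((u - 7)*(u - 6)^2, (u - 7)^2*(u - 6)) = u^2 - 13*u + 42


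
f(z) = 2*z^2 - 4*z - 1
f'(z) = 4*z - 4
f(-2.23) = 17.87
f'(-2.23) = -12.92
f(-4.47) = 56.84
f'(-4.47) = -21.88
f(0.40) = -2.28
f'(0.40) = -2.40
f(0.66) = -2.77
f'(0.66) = -1.36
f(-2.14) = 16.72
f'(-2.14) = -12.56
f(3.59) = 10.42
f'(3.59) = 10.36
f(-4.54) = 58.38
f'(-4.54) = -22.16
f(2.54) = 1.74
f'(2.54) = 6.16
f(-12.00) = 335.00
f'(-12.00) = -52.00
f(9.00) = 125.00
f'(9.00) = 32.00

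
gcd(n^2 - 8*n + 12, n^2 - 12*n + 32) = 1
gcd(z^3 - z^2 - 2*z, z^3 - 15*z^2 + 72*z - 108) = 1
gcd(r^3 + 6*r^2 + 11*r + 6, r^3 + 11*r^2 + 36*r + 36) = r^2 + 5*r + 6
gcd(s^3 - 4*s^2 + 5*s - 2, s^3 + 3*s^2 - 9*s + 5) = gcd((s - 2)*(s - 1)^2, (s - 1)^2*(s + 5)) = s^2 - 2*s + 1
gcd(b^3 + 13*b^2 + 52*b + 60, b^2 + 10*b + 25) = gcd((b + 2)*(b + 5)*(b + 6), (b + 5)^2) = b + 5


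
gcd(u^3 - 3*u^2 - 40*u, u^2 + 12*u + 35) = u + 5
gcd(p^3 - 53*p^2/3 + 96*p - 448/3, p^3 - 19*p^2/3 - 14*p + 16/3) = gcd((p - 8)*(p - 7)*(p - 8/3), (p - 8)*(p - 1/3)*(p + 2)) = p - 8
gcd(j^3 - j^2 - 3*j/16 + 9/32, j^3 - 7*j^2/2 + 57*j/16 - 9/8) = j^2 - 3*j/2 + 9/16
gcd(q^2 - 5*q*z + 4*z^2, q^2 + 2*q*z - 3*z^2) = -q + z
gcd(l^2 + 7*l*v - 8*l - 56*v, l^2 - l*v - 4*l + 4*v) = 1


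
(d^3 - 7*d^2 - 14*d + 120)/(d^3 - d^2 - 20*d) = (d - 6)/d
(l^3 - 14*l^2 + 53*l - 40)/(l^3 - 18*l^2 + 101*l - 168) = (l^2 - 6*l + 5)/(l^2 - 10*l + 21)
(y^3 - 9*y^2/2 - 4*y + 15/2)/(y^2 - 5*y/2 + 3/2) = (2*y^2 - 7*y - 15)/(2*y - 3)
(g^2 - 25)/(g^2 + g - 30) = (g + 5)/(g + 6)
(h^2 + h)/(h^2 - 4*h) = (h + 1)/(h - 4)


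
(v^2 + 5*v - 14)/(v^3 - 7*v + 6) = (v + 7)/(v^2 + 2*v - 3)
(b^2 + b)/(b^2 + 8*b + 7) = b/(b + 7)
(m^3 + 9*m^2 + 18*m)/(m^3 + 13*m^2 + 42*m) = (m + 3)/(m + 7)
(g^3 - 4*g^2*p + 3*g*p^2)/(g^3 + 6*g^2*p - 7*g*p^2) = (g - 3*p)/(g + 7*p)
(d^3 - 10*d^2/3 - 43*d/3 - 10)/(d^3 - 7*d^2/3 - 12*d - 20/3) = (-3*d^3 + 10*d^2 + 43*d + 30)/(-3*d^3 + 7*d^2 + 36*d + 20)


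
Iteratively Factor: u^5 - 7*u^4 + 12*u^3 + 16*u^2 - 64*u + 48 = (u - 2)*(u^4 - 5*u^3 + 2*u^2 + 20*u - 24) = (u - 2)^2*(u^3 - 3*u^2 - 4*u + 12) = (u - 2)^3*(u^2 - u - 6) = (u - 3)*(u - 2)^3*(u + 2)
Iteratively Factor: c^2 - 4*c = (c - 4)*(c)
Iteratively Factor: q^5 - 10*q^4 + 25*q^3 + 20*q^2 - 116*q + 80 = (q - 1)*(q^4 - 9*q^3 + 16*q^2 + 36*q - 80) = (q - 4)*(q - 1)*(q^3 - 5*q^2 - 4*q + 20) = (q - 5)*(q - 4)*(q - 1)*(q^2 - 4) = (q - 5)*(q - 4)*(q - 2)*(q - 1)*(q + 2)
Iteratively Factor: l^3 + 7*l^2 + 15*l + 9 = (l + 1)*(l^2 + 6*l + 9) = (l + 1)*(l + 3)*(l + 3)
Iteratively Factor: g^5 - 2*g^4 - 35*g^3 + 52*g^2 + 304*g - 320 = (g - 1)*(g^4 - g^3 - 36*g^2 + 16*g + 320) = (g - 1)*(g + 4)*(g^3 - 5*g^2 - 16*g + 80) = (g - 5)*(g - 1)*(g + 4)*(g^2 - 16) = (g - 5)*(g - 4)*(g - 1)*(g + 4)*(g + 4)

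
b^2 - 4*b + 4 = (b - 2)^2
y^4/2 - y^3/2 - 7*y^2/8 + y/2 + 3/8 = (y/2 + 1/4)*(y - 3/2)*(y - 1)*(y + 1)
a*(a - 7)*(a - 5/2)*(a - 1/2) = a^4 - 10*a^3 + 89*a^2/4 - 35*a/4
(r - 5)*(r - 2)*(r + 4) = r^3 - 3*r^2 - 18*r + 40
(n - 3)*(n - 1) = n^2 - 4*n + 3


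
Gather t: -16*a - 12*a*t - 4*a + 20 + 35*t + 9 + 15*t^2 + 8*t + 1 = -20*a + 15*t^2 + t*(43 - 12*a) + 30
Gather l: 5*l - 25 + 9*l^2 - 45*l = 9*l^2 - 40*l - 25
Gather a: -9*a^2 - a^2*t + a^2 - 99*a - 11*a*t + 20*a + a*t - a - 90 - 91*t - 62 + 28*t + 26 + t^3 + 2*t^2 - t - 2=a^2*(-t - 8) + a*(-10*t - 80) + t^3 + 2*t^2 - 64*t - 128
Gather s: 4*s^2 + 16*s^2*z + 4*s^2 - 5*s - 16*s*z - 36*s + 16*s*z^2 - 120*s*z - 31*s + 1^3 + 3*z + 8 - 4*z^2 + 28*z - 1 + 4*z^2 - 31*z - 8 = s^2*(16*z + 8) + s*(16*z^2 - 136*z - 72)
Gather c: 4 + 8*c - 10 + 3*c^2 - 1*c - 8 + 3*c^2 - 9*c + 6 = 6*c^2 - 2*c - 8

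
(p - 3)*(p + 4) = p^2 + p - 12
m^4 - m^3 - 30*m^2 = m^2*(m - 6)*(m + 5)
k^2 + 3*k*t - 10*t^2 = (k - 2*t)*(k + 5*t)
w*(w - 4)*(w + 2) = w^3 - 2*w^2 - 8*w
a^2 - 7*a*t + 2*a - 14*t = (a + 2)*(a - 7*t)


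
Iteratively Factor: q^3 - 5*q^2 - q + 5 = (q + 1)*(q^2 - 6*q + 5) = (q - 1)*(q + 1)*(q - 5)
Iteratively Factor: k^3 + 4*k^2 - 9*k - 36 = (k + 4)*(k^2 - 9) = (k - 3)*(k + 4)*(k + 3)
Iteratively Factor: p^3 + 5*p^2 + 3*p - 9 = (p - 1)*(p^2 + 6*p + 9) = (p - 1)*(p + 3)*(p + 3)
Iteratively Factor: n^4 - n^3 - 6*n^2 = (n)*(n^3 - n^2 - 6*n) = n*(n + 2)*(n^2 - 3*n) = n^2*(n + 2)*(n - 3)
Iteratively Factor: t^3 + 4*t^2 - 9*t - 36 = (t - 3)*(t^2 + 7*t + 12) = (t - 3)*(t + 3)*(t + 4)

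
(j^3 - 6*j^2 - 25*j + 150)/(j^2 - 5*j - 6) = (j^2 - 25)/(j + 1)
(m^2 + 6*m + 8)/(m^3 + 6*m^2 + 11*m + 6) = (m + 4)/(m^2 + 4*m + 3)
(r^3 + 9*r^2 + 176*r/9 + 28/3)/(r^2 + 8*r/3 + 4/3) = (r^2 + 25*r/3 + 14)/(r + 2)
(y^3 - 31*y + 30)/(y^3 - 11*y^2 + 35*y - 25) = (y + 6)/(y - 5)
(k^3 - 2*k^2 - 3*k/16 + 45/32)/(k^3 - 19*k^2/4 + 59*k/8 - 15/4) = (k + 3/4)/(k - 2)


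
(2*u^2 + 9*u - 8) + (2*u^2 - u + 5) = 4*u^2 + 8*u - 3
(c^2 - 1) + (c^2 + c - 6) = 2*c^2 + c - 7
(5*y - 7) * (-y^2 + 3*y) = -5*y^3 + 22*y^2 - 21*y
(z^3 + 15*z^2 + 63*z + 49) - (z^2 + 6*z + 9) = z^3 + 14*z^2 + 57*z + 40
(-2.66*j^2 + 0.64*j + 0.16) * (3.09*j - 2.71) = -8.2194*j^3 + 9.1862*j^2 - 1.24*j - 0.4336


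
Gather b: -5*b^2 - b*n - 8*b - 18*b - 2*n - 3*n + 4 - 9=-5*b^2 + b*(-n - 26) - 5*n - 5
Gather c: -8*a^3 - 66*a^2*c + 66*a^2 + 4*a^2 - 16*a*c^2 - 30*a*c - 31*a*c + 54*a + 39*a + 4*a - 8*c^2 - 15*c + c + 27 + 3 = -8*a^3 + 70*a^2 + 97*a + c^2*(-16*a - 8) + c*(-66*a^2 - 61*a - 14) + 30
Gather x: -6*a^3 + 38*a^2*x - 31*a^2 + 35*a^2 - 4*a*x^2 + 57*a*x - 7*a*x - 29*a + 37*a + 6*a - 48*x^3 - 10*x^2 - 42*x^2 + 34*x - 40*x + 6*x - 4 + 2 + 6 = -6*a^3 + 4*a^2 + 14*a - 48*x^3 + x^2*(-4*a - 52) + x*(38*a^2 + 50*a) + 4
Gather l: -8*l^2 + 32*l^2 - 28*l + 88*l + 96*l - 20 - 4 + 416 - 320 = 24*l^2 + 156*l + 72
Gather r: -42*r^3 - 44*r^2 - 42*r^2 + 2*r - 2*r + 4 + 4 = -42*r^3 - 86*r^2 + 8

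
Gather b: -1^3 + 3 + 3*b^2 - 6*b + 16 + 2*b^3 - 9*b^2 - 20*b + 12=2*b^3 - 6*b^2 - 26*b + 30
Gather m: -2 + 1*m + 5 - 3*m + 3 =6 - 2*m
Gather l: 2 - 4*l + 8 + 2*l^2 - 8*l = 2*l^2 - 12*l + 10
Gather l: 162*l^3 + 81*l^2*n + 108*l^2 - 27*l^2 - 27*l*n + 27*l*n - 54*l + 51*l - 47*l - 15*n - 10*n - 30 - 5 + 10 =162*l^3 + l^2*(81*n + 81) - 50*l - 25*n - 25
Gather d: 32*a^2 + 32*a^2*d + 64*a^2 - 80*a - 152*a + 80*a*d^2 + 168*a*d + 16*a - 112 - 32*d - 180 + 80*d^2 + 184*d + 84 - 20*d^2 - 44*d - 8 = 96*a^2 - 216*a + d^2*(80*a + 60) + d*(32*a^2 + 168*a + 108) - 216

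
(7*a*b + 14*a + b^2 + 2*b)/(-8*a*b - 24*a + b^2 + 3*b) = (-7*a*b - 14*a - b^2 - 2*b)/(8*a*b + 24*a - b^2 - 3*b)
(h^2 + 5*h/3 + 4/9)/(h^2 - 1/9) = (3*h + 4)/(3*h - 1)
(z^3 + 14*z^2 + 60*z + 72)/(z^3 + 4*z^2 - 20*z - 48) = (z + 6)/(z - 4)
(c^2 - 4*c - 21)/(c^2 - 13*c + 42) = (c + 3)/(c - 6)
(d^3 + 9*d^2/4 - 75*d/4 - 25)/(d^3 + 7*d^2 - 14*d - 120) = (d + 5/4)/(d + 6)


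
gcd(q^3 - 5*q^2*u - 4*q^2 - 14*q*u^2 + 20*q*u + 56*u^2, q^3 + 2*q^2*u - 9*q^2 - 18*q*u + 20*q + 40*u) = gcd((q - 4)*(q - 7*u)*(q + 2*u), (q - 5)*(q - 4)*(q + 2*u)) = q^2 + 2*q*u - 4*q - 8*u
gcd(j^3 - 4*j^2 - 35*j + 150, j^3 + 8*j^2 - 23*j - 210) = j^2 + j - 30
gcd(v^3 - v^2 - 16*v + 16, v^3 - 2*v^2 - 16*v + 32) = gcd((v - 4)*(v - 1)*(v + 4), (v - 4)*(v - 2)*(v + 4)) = v^2 - 16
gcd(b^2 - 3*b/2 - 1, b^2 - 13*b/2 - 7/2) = b + 1/2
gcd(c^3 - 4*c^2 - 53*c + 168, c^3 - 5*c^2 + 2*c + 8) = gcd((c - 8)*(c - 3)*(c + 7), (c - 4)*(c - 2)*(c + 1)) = 1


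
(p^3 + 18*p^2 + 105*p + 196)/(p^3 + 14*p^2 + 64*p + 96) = (p^2 + 14*p + 49)/(p^2 + 10*p + 24)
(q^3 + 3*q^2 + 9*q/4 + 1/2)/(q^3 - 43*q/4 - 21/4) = (2*q^2 + 5*q + 2)/(2*q^2 - q - 21)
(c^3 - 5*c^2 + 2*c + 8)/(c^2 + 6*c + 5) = (c^2 - 6*c + 8)/(c + 5)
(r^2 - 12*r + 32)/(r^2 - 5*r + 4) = (r - 8)/(r - 1)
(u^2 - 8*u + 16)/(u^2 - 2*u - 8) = (u - 4)/(u + 2)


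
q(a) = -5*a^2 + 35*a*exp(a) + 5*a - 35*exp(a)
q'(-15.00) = 155.00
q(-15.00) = -1200.00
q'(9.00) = 2552386.44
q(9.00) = 2268503.50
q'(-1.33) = 5.99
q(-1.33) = -37.06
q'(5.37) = 40334.78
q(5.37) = 32745.94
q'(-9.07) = 95.66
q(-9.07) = -456.72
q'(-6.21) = 66.66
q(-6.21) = -224.38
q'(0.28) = 15.17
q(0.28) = -32.33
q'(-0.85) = 0.78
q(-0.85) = -35.54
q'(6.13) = 98515.73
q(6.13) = 82334.53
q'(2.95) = 1948.19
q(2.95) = 1275.22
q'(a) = 35*a*exp(a) - 10*a + 5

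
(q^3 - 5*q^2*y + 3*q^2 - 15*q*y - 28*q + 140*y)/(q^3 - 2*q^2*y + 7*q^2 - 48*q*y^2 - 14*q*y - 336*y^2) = (-q^2 + 5*q*y + 4*q - 20*y)/(-q^2 + 2*q*y + 48*y^2)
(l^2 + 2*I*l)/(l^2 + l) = (l + 2*I)/(l + 1)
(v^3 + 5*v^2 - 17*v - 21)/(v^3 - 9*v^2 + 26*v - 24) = (v^2 + 8*v + 7)/(v^2 - 6*v + 8)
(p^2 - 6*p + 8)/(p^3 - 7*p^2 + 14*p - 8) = 1/(p - 1)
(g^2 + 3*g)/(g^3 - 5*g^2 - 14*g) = (g + 3)/(g^2 - 5*g - 14)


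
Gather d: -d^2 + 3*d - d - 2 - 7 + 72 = -d^2 + 2*d + 63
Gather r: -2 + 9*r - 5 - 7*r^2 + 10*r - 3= -7*r^2 + 19*r - 10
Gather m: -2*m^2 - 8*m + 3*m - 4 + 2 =-2*m^2 - 5*m - 2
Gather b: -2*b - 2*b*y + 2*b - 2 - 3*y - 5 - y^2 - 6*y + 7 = -2*b*y - y^2 - 9*y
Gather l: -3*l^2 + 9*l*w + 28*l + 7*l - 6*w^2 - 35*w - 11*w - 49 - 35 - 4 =-3*l^2 + l*(9*w + 35) - 6*w^2 - 46*w - 88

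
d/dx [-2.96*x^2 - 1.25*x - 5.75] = -5.92*x - 1.25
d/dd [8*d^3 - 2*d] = 24*d^2 - 2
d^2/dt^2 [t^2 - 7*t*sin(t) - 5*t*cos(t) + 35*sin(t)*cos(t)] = 7*t*sin(t) + 5*t*cos(t) + 10*sin(t) - 70*sin(2*t) - 14*cos(t) + 2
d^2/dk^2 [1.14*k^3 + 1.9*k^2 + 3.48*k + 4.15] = 6.84*k + 3.8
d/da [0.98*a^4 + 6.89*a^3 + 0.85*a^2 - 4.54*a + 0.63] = 3.92*a^3 + 20.67*a^2 + 1.7*a - 4.54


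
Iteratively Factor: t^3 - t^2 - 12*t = (t)*(t^2 - t - 12) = t*(t - 4)*(t + 3)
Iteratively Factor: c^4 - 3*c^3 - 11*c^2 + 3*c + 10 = (c + 2)*(c^3 - 5*c^2 - c + 5) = (c - 1)*(c + 2)*(c^2 - 4*c - 5) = (c - 5)*(c - 1)*(c + 2)*(c + 1)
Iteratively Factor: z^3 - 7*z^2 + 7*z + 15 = (z - 3)*(z^2 - 4*z - 5) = (z - 5)*(z - 3)*(z + 1)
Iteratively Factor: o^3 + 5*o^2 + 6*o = (o + 2)*(o^2 + 3*o) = o*(o + 2)*(o + 3)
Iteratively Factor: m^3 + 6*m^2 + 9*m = (m + 3)*(m^2 + 3*m) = (m + 3)^2*(m)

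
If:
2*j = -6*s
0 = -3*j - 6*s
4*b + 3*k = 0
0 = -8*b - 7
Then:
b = -7/8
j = 0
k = 7/6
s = 0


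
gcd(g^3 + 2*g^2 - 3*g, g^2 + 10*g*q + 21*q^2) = 1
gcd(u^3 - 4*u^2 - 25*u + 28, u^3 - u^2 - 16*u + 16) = u^2 + 3*u - 4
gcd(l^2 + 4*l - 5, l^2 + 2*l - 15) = l + 5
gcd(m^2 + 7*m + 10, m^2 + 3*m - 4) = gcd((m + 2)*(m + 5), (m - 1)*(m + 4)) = 1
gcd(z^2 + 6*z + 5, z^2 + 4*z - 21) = 1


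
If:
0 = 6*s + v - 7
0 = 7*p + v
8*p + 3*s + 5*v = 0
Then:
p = 7/47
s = 63/47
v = -49/47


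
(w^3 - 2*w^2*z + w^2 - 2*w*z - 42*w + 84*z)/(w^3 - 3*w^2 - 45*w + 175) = (w^2 - 2*w*z - 6*w + 12*z)/(w^2 - 10*w + 25)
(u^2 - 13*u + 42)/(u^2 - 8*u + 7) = (u - 6)/(u - 1)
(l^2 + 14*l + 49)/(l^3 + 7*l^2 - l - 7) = (l + 7)/(l^2 - 1)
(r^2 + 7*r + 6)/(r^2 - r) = (r^2 + 7*r + 6)/(r*(r - 1))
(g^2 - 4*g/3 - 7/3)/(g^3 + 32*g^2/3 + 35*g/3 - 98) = (g + 1)/(g^2 + 13*g + 42)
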